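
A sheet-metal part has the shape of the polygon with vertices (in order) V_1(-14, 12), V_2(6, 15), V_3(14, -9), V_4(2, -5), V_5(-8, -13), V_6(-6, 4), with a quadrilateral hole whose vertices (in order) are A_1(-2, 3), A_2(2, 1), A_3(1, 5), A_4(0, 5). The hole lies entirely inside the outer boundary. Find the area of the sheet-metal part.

387

Outer boundary:
Apply Gauss's area formula: 2A = Σ (x_i·y_{i+1} − x_{i+1}·y_i), indices taken mod 6.
Σ = (-282) + (-264) + (-52) + (-66) + (-110) + (-16) = -790
Area = |Σ|/2 = 395.
Hole:
Σ = (-8) + (9) + (5) + (10) = 16
Area = |Σ|/2 = 8.
Net area = 395 − 8 = 387.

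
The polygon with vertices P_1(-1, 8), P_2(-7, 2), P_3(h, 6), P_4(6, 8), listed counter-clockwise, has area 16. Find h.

Write out the shoelace sum; only the two edges meeting at P_3 involve h:
2·Area = [((-7)·6 − h·2) + (h·8 − 6·6)] + 110
       = 6·h + 32 = 32
⇒ h = 0.

0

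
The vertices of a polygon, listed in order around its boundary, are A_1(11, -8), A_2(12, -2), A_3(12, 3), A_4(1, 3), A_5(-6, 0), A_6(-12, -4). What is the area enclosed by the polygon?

Σ = (74) + (60) + (33) + (18) + (24) + (140) = 349
Area = |Σ|/2 = 174.5.

174.5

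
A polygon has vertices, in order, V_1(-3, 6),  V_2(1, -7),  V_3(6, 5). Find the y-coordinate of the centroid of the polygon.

Apply the shoelace (surveyor's) formula. First the cross-terms c_i = x_i·y_{i+1} − x_{i+1}·y_i:
  15, 47, 51  ⇒  2A = 113, A = 56.5.
Then Σ (y_i + y_{i+1})·c_i = 452, so ȳ = 452 / (6·56.5) = 4/3.

4/3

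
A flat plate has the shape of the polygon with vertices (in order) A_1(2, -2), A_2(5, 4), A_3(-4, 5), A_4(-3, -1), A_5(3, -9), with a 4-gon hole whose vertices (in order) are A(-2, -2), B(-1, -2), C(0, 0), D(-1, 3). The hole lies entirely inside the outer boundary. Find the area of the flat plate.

Outer boundary:
Σ = (18) + (41) + (19) + (30) + (12) = 120
Area = |Σ|/2 = 60.
Hole:
Apply Gauss's area formula: 2A = Σ (x_i·y_{i+1} − x_{i+1}·y_i), indices taken mod 4.
Cross-terms: 2, 0, 0, 8  ⇒  Σ = 10
Area = |Σ|/2 = 5.
Net area = 60 − 5 = 55.

55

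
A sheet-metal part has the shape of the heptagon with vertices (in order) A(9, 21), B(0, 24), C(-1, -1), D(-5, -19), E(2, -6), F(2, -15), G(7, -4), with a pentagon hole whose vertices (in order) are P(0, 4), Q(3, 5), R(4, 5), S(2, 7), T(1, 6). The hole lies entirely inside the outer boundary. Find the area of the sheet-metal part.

287

Outer boundary:
A→B: (9)(24) − (0)(21) = 216
B→C: (0)(-1) − (-1)(24) = 24
C→D: (-1)(-19) − (-5)(-1) = 14
D→E: (-5)(-6) − (2)(-19) = 68
E→F: (2)(-15) − (2)(-6) = -18
F→G: (2)(-4) − (7)(-15) = 97
G→A: (7)(21) − (9)(-4) = 183
Σ = 584
Area = |Σ|/2 = 292.
Hole:
Apply Gauss's area formula: 2A = Σ (x_i·y_{i+1} − x_{i+1}·y_i), indices taken mod 5.
Σ = (-12) + (-5) + (18) + (5) + (4) = 10
Area = |Σ|/2 = 5.
Net area = 292 − 5 = 287.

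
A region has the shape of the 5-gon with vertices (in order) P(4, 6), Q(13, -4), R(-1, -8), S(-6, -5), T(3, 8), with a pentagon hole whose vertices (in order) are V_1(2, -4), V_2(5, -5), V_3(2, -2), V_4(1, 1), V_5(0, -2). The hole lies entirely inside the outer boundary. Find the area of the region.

138

Outer boundary:
Apply the shoelace formula: 2A = Σ (x_i·y_{i+1} − x_{i+1}·y_i), indices taken mod 5.
Cross-terms: -94, -108, -43, -33, -14  ⇒  Σ = -292
Area = |Σ|/2 = 146.
Hole:
Apply the shoelace formula: 2A = Σ (x_i·y_{i+1} − x_{i+1}·y_i), indices taken mod 5.
Σ = (10) + (0) + (4) + (-2) + (4) = 16
Area = |Σ|/2 = 8.
Net area = 146 − 8 = 138.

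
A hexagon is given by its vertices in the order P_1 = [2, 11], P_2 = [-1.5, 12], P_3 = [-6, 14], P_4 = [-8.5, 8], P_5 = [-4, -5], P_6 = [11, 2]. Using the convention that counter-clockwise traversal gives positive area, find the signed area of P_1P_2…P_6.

200.5

Apply the shoelace (surveyor's) formula: 2A = Σ (x_i·y_{i+1} − x_{i+1}·y_i), indices taken mod 6.
P_1→P_2: (2)(12) − (-1.5)(11) = 40.5
P_2→P_3: (-1.5)(14) − (-6)(12) = 51
P_3→P_4: (-6)(8) − (-8.5)(14) = 71
P_4→P_5: (-8.5)(-5) − (-4)(8) = 74.5
P_5→P_6: (-4)(2) − (11)(-5) = 47
P_6→P_1: (11)(11) − (2)(2) = 117
Σ = 401
Signed area = Σ/2 = 200.5 (positive ⇒ counter-clockwise traversal).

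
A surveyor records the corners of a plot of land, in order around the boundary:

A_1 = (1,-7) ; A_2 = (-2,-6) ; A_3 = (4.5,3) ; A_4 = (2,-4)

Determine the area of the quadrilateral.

16.5

Apply Gauss's area formula: 2A = Σ (x_i·y_{i+1} − x_{i+1}·y_i), indices taken mod 4.
Σ = (-20) + (21) + (-24) + (-10) = -33
Area = |Σ|/2 = 16.5.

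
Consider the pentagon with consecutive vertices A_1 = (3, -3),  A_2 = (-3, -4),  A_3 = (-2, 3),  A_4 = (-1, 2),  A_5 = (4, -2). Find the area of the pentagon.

25.5

Σ = (-21) + (-17) + (-1) + (-6) + (-6) = -51
Area = |Σ|/2 = 25.5.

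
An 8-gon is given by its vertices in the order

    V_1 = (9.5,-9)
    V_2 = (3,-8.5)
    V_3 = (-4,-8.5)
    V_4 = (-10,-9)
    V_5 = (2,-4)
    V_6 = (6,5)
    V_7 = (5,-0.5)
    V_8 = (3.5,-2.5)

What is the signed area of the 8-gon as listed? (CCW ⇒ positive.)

-58.375

Σ = (-53.75) + (-59.5) + (-49) + (58) + (34) + (-28) + (-10.75) + (-7.75) = -116.75
Signed area = Σ/2 = -58.375 (negative ⇒ clockwise traversal).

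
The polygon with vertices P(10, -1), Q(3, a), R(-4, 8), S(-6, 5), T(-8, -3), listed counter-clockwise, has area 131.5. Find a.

The doubled signed area Σ (x_i y_{i+1} − x_{i+1} y_i) is linear in a.
With a=0 it equals 151; the coefficient of a is 14 (from the two edges through Q).
So 14·a + 151 = 2·131.5 = 263 ⇒ a = 8.

8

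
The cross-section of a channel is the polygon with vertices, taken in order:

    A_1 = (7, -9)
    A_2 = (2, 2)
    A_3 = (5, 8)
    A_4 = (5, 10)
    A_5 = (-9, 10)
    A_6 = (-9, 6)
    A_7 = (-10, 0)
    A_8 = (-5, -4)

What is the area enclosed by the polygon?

Apply Gauss's area formula: 2A = Σ (x_i·y_{i+1} − x_{i+1}·y_i), indices taken mod 8.
Cross-terms: 32, 6, 10, 140, 36, 60, 40, 73  ⇒  Σ = 397
Area = |Σ|/2 = 198.5.

198.5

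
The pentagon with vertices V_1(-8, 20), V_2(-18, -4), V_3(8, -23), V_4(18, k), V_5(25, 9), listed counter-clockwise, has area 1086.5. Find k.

The doubled signed area Σ (x_i y_{i+1} − x_{i+1} y_i) is linear in k.
With k=0 it equals 1986; the coefficient of k is -17 (from the two edges through V_4).
So -17·k + 1986 = 2·1086.5 = 2173 ⇒ k = -11.

-11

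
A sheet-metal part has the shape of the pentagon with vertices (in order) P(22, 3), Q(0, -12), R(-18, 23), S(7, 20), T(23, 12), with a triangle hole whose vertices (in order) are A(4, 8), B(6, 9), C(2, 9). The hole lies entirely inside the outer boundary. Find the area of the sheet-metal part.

784

Outer boundary:
Apply the surveyor's formula: 2A = Σ (x_i·y_{i+1} − x_{i+1}·y_i), indices taken mod 5.
P→Q: (22)(-12) − (0)(3) = -264
Q→R: (0)(23) − (-18)(-12) = -216
R→S: (-18)(20) − (7)(23) = -521
S→T: (7)(12) − (23)(20) = -376
T→P: (23)(3) − (22)(12) = -195
Σ = -1572
Area = |Σ|/2 = 786.
Hole:
Apply the shoelace (surveyor's) formula: 2A = Σ (x_i·y_{i+1} − x_{i+1}·y_i), indices taken mod 3.
Cross-terms: -12, 36, -20  ⇒  Σ = 4
Area = |Σ|/2 = 2.
Net area = 786 − 2 = 784.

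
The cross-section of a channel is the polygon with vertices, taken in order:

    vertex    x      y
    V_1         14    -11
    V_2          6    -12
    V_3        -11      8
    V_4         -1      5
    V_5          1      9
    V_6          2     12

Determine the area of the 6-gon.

221.5

Σ = (-102) + (-84) + (-47) + (-14) + (-6) + (-190) = -443
Area = |Σ|/2 = 221.5.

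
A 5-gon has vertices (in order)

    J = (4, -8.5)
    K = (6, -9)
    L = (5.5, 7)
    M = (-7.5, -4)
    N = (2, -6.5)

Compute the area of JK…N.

101.375

Apply the shoelace (surveyor's) formula: 2A = Σ (x_i·y_{i+1} − x_{i+1}·y_i), indices taken mod 5.
Cross-terms: 15, 91.5, 30.5, 56.75, 9  ⇒  Σ = 202.75
Area = |Σ|/2 = 101.375.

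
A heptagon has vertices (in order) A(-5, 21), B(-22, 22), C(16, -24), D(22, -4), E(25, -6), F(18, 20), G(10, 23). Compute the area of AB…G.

1053.5

Apply the shoelace formula: 2A = Σ (x_i·y_{i+1} − x_{i+1}·y_i), indices taken mod 7.
Σ = (352) + (176) + (464) + (-32) + (608) + (214) + (325) = 2107
Area = |Σ|/2 = 1053.5.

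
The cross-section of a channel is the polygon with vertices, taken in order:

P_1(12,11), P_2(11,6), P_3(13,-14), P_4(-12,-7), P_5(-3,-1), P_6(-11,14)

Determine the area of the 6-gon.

Σ = (-49) + (-232) + (-259) + (-9) + (-53) + (-289) = -891
Area = |Σ|/2 = 445.5.

445.5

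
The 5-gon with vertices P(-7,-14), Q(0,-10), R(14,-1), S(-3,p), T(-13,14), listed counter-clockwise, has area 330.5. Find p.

Write out the shoelace sum; only the two edges meeting at S involve p:
2·Area = [(14·p − (-3)·(-1)) + ((-3)·14 − (-13)·p)] + 490
       = 27·p + 445 = 661
⇒ p = 8.

8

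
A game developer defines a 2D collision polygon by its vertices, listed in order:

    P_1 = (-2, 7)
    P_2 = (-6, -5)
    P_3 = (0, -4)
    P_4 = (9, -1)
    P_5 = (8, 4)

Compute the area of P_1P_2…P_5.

110

Apply the surveyor's formula: 2A = Σ (x_i·y_{i+1} − x_{i+1}·y_i), indices taken mod 5.
Cross-terms: 52, 24, 36, 44, 64  ⇒  Σ = 220
Area = |Σ|/2 = 110.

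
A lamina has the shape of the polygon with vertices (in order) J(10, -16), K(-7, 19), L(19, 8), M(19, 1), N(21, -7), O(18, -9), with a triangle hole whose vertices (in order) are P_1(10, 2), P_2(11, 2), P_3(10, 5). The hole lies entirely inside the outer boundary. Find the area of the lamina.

442

Outer boundary:
Apply the shoelace (surveyor's) formula: 2A = Σ (x_i·y_{i+1} − x_{i+1}·y_i), indices taken mod 6.
Σ = (78) + (-417) + (-133) + (-154) + (-63) + (-198) = -887
Area = |Σ|/2 = 443.5.
Hole:
Apply Gauss's area formula: 2A = Σ (x_i·y_{i+1} − x_{i+1}·y_i), indices taken mod 3.
Σ = (-2) + (35) + (-30) = 3
Area = |Σ|/2 = 1.5.
Net area = 443.5 − 1.5 = 442.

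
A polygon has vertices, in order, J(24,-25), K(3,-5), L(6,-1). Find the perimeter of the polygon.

|JK| = √((-21)² + (20)²) = √841 = 29
|KL| = √((3)² + (4)²) = √25 = 5
|LJ| = √((18)² + (-24)²) = √900 = 30
Perimeter = 29 + 5 + 30 = 64.

64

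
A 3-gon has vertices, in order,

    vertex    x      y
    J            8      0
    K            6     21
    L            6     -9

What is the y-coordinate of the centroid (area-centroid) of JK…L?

4

Apply the shoelace formula. First the cross-terms c_i = x_i·y_{i+1} − x_{i+1}·y_i:
  168, -180, 72  ⇒  2A = 60, A = 30.
Then Σ (y_i + y_{i+1})·c_i = 720, so ȳ = 720 / (6·30) = 4.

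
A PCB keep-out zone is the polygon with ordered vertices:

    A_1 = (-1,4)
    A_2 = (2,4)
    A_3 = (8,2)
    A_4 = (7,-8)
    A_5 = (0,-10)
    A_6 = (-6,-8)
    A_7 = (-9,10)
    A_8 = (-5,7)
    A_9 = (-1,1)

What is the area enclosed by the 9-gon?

197

Apply the shoelace (surveyor's) formula: 2A = Σ (x_i·y_{i+1} − x_{i+1}·y_i), indices taken mod 9.
A_1→A_2: (-1)(4) − (2)(4) = -12
A_2→A_3: (2)(2) − (8)(4) = -28
A_3→A_4: (8)(-8) − (7)(2) = -78
A_4→A_5: (7)(-10) − (0)(-8) = -70
A_5→A_6: (0)(-8) − (-6)(-10) = -60
A_6→A_7: (-6)(10) − (-9)(-8) = -132
A_7→A_8: (-9)(7) − (-5)(10) = -13
A_8→A_9: (-5)(1) − (-1)(7) = 2
A_9→A_1: (-1)(4) − (-1)(1) = -3
Σ = -394
Area = |Σ|/2 = 197.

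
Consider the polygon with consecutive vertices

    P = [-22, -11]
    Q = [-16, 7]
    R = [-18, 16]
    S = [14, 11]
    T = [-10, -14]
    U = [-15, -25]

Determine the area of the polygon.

656.5

Apply the shoelace formula: 2A = Σ (x_i·y_{i+1} − x_{i+1}·y_i), indices taken mod 6.
P→Q: (-22)(7) − (-16)(-11) = -330
Q→R: (-16)(16) − (-18)(7) = -130
R→S: (-18)(11) − (14)(16) = -422
S→T: (14)(-14) − (-10)(11) = -86
T→U: (-10)(-25) − (-15)(-14) = 40
U→P: (-15)(-11) − (-22)(-25) = -385
Σ = -1313
Area = |Σ|/2 = 656.5.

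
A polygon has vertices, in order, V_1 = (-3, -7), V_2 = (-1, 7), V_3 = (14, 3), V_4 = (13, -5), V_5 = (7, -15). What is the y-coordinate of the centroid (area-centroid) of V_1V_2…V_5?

-373/123

Apply the shoelace formula. First the cross-terms c_i = x_i·y_{i+1} − x_{i+1}·y_i:
  -28, -101, -109, -160, -94  ⇒  2A = -492, A = -246.
Then Σ (y_i + y_{i+1})·c_i = 4476, so ȳ = 4476 / (6·(-246)) = -373/123.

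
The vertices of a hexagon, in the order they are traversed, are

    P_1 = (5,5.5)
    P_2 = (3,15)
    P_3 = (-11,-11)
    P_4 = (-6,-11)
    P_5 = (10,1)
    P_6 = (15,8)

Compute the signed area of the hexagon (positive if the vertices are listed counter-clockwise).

Apply Gauss's area formula: 2A = Σ (x_i·y_{i+1} − x_{i+1}·y_i), indices taken mod 6.
Cross-terms: 58.5, 132, 55, 104, 65, 42.5  ⇒  Σ = 457
Signed area = Σ/2 = 228.5 (positive ⇒ counter-clockwise traversal).

228.5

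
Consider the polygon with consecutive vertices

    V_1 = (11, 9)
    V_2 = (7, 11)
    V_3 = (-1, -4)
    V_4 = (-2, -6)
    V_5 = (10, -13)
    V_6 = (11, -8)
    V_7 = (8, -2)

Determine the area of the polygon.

162

Σ = (58) + (-17) + (-2) + (86) + (63) + (42) + (94) = 324
Area = |Σ|/2 = 162.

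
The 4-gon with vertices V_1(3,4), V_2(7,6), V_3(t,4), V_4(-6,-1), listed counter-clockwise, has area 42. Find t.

The doubled signed area Σ (x_i y_{i+1} − x_{i+1} y_i) is linear in t.
With t=0 it equals 21; the coefficient of t is -7 (from the two edges through V_3).
So -7·t + 21 = 2·42 = 84 ⇒ t = -9.

-9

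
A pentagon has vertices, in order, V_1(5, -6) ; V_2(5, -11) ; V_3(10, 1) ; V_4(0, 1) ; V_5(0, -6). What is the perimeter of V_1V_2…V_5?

40

|V_1V_2| = √((0)² + (-5)²) = √25 = 5
|V_2V_3| = √((5)² + (12)²) = √169 = 13
|V_3V_4| = √((-10)² + (0)²) = √100 = 10
|V_4V_5| = √((0)² + (-7)²) = √49 = 7
|V_5V_1| = √((5)² + (0)²) = √25 = 5
Perimeter = 5 + 13 + 10 + 7 + 5 = 40.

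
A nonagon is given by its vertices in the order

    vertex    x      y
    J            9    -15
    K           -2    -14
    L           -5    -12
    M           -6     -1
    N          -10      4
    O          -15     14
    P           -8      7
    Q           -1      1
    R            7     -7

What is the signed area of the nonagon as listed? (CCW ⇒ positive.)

Σ = (-156) + (-46) + (-67) + (-34) + (-80) + (7) + (-1) + (0) + (-42) = -419
Signed area = Σ/2 = -209.5 (negative ⇒ clockwise traversal).

-209.5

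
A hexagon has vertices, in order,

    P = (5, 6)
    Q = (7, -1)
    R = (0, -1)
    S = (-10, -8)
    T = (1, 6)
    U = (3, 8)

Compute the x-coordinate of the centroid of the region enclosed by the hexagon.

87/148

Apply the shoelace formula. First the cross-terms c_i = x_i·y_{i+1} − x_{i+1}·y_i:
  -47, -7, -10, -52, -10, -22  ⇒  2A = -148, A = -74.
Then Σ (x_i + x_{i+1})·c_i = -261, so x̄ = -261 / (6·(-74)) = 87/148.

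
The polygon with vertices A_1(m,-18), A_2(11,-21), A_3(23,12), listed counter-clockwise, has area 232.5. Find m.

-2

Write out the shoelace sum; only the two edges meeting at A_1 involve m:
2·Area = [(23·(-18) − m·12) + (m·(-21) − 11·(-18))] + 615
       = -33·m + 399 = 465
⇒ m = -2.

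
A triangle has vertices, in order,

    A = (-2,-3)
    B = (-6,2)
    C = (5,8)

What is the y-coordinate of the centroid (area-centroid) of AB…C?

7/3

Apply the surveyor's formula. First the cross-terms c_i = x_i·y_{i+1} − x_{i+1}·y_i:
  -22, -58, 1  ⇒  2A = -79, A = -39.5.
Then Σ (y_i + y_{i+1})·c_i = -553, so ȳ = -553 / (6·(-39.5)) = 7/3.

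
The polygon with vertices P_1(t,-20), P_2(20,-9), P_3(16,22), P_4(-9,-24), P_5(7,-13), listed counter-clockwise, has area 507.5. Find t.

Write out the shoelace sum; only the two edges meeting at P_1 involve t:
2·Area = [(7·(-20) − t·(-13)) + (t·(-9) − 20·(-20))] + 683
       = 4·t + 943 = 1015
⇒ t = 18.

18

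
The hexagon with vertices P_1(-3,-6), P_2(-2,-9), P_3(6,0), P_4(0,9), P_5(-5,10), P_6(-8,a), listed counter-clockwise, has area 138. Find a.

Write out the shoelace sum; only the two edges meeting at P_6 involve a:
2·Area = [((-5)·a − (-8)·10) + ((-8)·(-6) − (-3)·a)] + 168
       = -2·a + 296 = 276
⇒ a = 10.

10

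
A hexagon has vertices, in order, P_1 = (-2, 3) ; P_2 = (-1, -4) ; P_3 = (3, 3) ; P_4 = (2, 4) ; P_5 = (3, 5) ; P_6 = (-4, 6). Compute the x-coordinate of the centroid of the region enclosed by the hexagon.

Apply the surveyor's formula. First the cross-terms c_i = x_i·y_{i+1} − x_{i+1}·y_i:
  11, 9, 6, -2, 38, 0  ⇒  2A = 62, A = 31.
Then Σ (x_i + x_{i+1})·c_i = -33, so x̄ = -33 / (6·31) = -11/62.

-11/62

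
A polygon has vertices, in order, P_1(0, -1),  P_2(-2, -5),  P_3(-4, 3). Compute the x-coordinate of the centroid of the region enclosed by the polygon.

-2

Apply the shoelace (surveyor's) formula. First the cross-terms c_i = x_i·y_{i+1} − x_{i+1}·y_i:
  -2, -26, 4  ⇒  2A = -24, A = -12.
Then Σ (x_i + x_{i+1})·c_i = 144, so x̄ = 144 / (6·(-12)) = -2.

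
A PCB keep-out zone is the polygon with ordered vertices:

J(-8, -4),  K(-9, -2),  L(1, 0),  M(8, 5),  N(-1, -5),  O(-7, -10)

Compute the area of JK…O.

62.5

Apply the shoelace (surveyor's) formula: 2A = Σ (x_i·y_{i+1} − x_{i+1}·y_i), indices taken mod 6.
Cross-terms: -20, 2, 5, -35, -25, -52  ⇒  Σ = -125
Area = |Σ|/2 = 62.5.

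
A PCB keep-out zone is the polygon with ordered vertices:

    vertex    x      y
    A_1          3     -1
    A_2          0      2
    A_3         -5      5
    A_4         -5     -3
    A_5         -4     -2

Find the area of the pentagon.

32

A_1→A_2: (3)(2) − (0)(-1) = 6
A_2→A_3: (0)(5) − (-5)(2) = 10
A_3→A_4: (-5)(-3) − (-5)(5) = 40
A_4→A_5: (-5)(-2) − (-4)(-3) = -2
A_5→A_1: (-4)(-1) − (3)(-2) = 10
Σ = 64
Area = |Σ|/2 = 32.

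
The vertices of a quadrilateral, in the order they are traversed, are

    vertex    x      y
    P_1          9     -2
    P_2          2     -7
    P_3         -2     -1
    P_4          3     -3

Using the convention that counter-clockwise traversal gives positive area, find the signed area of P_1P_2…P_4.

Σ = (-59) + (-16) + (9) + (21) = -45
Signed area = Σ/2 = -22.5 (negative ⇒ clockwise traversal).

-22.5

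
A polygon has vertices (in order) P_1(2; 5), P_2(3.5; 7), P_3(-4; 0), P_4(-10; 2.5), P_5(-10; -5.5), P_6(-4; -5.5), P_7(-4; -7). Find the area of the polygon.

63.75

Apply the surveyor's formula: 2A = Σ (x_i·y_{i+1} − x_{i+1}·y_i), indices taken mod 7.
P_1→P_2: (2)(7) − (3.5)(5) = -3.5
P_2→P_3: (3.5)(0) − (-4)(7) = 28
P_3→P_4: (-4)(2.5) − (-10)(0) = -10
P_4→P_5: (-10)(-5.5) − (-10)(2.5) = 80
P_5→P_6: (-10)(-5.5) − (-4)(-5.5) = 33
P_6→P_7: (-4)(-7) − (-4)(-5.5) = 6
P_7→P_1: (-4)(5) − (2)(-7) = -6
Σ = 127.5
Area = |Σ|/2 = 63.75.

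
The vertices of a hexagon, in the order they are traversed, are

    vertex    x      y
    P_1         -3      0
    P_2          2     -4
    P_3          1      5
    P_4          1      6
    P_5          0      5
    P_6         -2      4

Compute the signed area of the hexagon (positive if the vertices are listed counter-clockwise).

Apply the shoelace (surveyor's) formula: 2A = Σ (x_i·y_{i+1} − x_{i+1}·y_i), indices taken mod 6.
Σ = (12) + (14) + (1) + (5) + (10) + (12) = 54
Signed area = Σ/2 = 27 (positive ⇒ counter-clockwise traversal).

27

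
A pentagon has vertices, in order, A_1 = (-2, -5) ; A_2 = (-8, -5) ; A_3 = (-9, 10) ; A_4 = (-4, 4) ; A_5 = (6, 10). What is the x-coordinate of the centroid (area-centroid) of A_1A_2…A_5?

-49/15

Apply the shoelace formula. First the cross-terms c_i = x_i·y_{i+1} − x_{i+1}·y_i:
  -30, -125, 4, -64, -10  ⇒  2A = -225, A = -112.5.
Then Σ (x_i + x_{i+1})·c_i = 2205, so x̄ = 2205 / (6·(-112.5)) = -49/15.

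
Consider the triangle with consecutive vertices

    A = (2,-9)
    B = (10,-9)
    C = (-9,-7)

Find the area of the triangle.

8

Apply the surveyor's formula: 2A = Σ (x_i·y_{i+1} − x_{i+1}·y_i), indices taken mod 3.
Σ = (72) + (-151) + (95) = 16
Area = |Σ|/2 = 8.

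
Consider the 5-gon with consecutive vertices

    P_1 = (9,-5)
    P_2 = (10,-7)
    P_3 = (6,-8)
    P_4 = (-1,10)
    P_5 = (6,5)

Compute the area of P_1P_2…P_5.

Apply the shoelace (surveyor's) formula: 2A = Σ (x_i·y_{i+1} − x_{i+1}·y_i), indices taken mod 5.
Σ = (-13) + (-38) + (52) + (-65) + (-75) = -139
Area = |Σ|/2 = 69.5.

69.5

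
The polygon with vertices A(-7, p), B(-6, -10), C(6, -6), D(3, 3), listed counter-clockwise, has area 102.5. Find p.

-2

The doubled signed area Σ (x_i y_{i+1} − x_{i+1} y_i) is linear in p.
With p=0 it equals 223; the coefficient of p is 9 (from the two edges through A).
So 9·p + 223 = 2·102.5 = 205 ⇒ p = -2.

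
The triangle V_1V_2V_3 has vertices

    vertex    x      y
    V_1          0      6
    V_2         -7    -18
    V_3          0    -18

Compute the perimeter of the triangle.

|V_1V_2| = √((-7)² + (-24)²) = √625 = 25
|V_2V_3| = √((7)² + (0)²) = √49 = 7
|V_3V_1| = √((0)² + (24)²) = √576 = 24
Perimeter = 25 + 7 + 24 = 56.

56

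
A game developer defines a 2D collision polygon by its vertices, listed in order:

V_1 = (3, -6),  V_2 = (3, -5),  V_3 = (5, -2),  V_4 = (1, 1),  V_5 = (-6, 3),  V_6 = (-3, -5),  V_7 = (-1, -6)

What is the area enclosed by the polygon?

57

Apply the shoelace formula: 2A = Σ (x_i·y_{i+1} − x_{i+1}·y_i), indices taken mod 7.
V_1→V_2: (3)(-5) − (3)(-6) = 3
V_2→V_3: (3)(-2) − (5)(-5) = 19
V_3→V_4: (5)(1) − (1)(-2) = 7
V_4→V_5: (1)(3) − (-6)(1) = 9
V_5→V_6: (-6)(-5) − (-3)(3) = 39
V_6→V_7: (-3)(-6) − (-1)(-5) = 13
V_7→V_1: (-1)(-6) − (3)(-6) = 24
Σ = 114
Area = |Σ|/2 = 57.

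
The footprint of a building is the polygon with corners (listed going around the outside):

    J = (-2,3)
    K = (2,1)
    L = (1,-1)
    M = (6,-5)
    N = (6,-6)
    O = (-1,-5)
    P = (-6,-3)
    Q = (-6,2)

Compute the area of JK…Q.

Apply Gauss's area formula: 2A = Σ (x_i·y_{i+1} − x_{i+1}·y_i), indices taken mod 8.
Cross-terms: -8, -3, 1, -6, -36, -27, -30, -14  ⇒  Σ = -123
Area = |Σ|/2 = 61.5.

61.5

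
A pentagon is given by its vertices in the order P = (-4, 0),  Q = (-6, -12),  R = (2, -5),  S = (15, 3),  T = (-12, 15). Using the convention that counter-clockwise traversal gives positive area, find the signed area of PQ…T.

252

Apply Gauss's area formula: 2A = Σ (x_i·y_{i+1} − x_{i+1}·y_i), indices taken mod 5.
Σ = (48) + (54) + (81) + (261) + (60) = 504
Signed area = Σ/2 = 252 (positive ⇒ counter-clockwise traversal).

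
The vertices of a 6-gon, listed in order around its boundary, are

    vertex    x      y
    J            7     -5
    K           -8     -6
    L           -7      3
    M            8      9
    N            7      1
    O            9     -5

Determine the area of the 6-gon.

Apply the surveyor's formula: 2A = Σ (x_i·y_{i+1} − x_{i+1}·y_i), indices taken mod 6.
Σ = (-82) + (-66) + (-87) + (-55) + (-44) + (-10) = -344
Area = |Σ|/2 = 172.

172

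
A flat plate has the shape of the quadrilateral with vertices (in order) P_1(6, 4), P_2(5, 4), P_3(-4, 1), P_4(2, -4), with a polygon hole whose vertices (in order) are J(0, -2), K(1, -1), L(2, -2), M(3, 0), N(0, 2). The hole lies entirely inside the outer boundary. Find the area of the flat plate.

Outer boundary:
Σ = (4) + (21) + (14) + (32) = 71
Area = |Σ|/2 = 35.5.
Hole:
Σ = (2) + (0) + (6) + (6) + (0) = 14
Area = |Σ|/2 = 7.
Net area = 35.5 − 7 = 28.5.

28.5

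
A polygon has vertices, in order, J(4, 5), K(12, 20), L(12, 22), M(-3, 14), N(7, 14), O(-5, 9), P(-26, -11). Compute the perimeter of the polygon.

|JK| = √((8)² + (15)²) = √289 = 17
|KL| = √((0)² + (2)²) = √4 = 2
|LM| = √((-15)² + (-8)²) = √289 = 17
|MN| = √((10)² + (0)²) = √100 = 10
|NO| = √((-12)² + (-5)²) = √169 = 13
|OP| = √((-21)² + (-20)²) = √841 = 29
|PJ| = √((30)² + (16)²) = √1156 = 34
Perimeter = 17 + 2 + 17 + 10 + 13 + 29 + 34 = 122.

122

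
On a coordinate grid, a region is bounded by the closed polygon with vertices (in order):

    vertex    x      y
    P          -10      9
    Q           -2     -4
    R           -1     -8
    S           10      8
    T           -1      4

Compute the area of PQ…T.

Σ = (58) + (12) + (72) + (48) + (31) = 221
Area = |Σ|/2 = 110.5.

110.5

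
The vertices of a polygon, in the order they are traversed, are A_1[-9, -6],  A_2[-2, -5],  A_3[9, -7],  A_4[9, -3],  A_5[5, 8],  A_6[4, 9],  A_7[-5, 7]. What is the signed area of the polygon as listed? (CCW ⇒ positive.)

Σ = (33) + (59) + (36) + (87) + (13) + (73) + (93) = 394
Signed area = Σ/2 = 197 (positive ⇒ counter-clockwise traversal).

197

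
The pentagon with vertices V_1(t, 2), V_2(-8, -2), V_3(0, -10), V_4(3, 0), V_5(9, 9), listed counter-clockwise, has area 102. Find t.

The doubled signed area Σ (x_i y_{i+1} − x_{i+1} y_i) is linear in t.
With t=0 it equals 171; the coefficient of t is -11 (from the two edges through V_1).
So -11·t + 171 = 2·102 = 204 ⇒ t = -3.

-3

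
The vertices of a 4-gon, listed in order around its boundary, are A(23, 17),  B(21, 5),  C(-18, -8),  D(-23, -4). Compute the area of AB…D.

365.5

Cross-terms: -242, -78, -112, -299  ⇒  Σ = -731
Area = |Σ|/2 = 365.5.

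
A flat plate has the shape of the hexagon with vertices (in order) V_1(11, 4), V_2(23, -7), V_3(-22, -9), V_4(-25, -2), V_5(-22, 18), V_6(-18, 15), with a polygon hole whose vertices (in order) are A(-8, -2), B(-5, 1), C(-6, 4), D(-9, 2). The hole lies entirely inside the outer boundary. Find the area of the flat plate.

711

Outer boundary:
Apply the shoelace (surveyor's) formula: 2A = Σ (x_i·y_{i+1} − x_{i+1}·y_i), indices taken mod 6.
Σ = (-169) + (-361) + (-181) + (-494) + (-6) + (-237) = -1448
Area = |Σ|/2 = 724.
Hole:
Apply the shoelace (surveyor's) formula: 2A = Σ (x_i·y_{i+1} − x_{i+1}·y_i), indices taken mod 4.
Σ = (-18) + (-14) + (24) + (34) = 26
Area = |Σ|/2 = 13.
Net area = 724 − 13 = 711.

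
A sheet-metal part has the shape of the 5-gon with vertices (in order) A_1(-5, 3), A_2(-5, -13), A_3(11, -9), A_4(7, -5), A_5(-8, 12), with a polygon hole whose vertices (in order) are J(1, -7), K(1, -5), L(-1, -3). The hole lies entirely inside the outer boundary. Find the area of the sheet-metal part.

176

Outer boundary:
Σ = (80) + (188) + (8) + (44) + (36) = 356
Area = |Σ|/2 = 178.
Hole:
Apply Gauss's area formula: 2A = Σ (x_i·y_{i+1} − x_{i+1}·y_i), indices taken mod 3.
J→K: (1)(-5) − (1)(-7) = 2
K→L: (1)(-3) − (-1)(-5) = -8
L→J: (-1)(-7) − (1)(-3) = 10
Σ = 4
Area = |Σ|/2 = 2.
Net area = 178 − 2 = 176.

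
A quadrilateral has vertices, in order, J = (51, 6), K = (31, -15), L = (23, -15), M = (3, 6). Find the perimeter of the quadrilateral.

|JK| = √((-20)² + (-21)²) = √841 = 29
|KL| = √((-8)² + (0)²) = √64 = 8
|LM| = √((-20)² + (21)²) = √841 = 29
|MJ| = √((48)² + (0)²) = √2304 = 48
Perimeter = 29 + 8 + 29 + 48 = 114.

114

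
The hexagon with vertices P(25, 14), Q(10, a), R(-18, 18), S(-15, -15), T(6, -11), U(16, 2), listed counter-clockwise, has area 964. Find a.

Write out the shoelace sum; only the two edges meeting at Q involve a:
2·Area = [(25·a − 10·14) + (10·18 − (-18)·a)] + 1157
       = 43·a + 1197 = 1928
⇒ a = 17.

17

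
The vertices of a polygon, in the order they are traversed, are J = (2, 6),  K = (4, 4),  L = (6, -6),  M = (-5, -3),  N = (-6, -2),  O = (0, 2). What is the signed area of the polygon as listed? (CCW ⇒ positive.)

-68

Σ = (-16) + (-48) + (-48) + (-8) + (-12) + (-4) = -136
Signed area = Σ/2 = -68 (negative ⇒ clockwise traversal).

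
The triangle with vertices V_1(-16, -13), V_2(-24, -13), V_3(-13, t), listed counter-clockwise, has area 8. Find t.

-15

The doubled signed area Σ (x_i y_{i+1} − x_{i+1} y_i) is linear in t.
With t=0 it equals -104; the coefficient of t is -8 (from the two edges through V_3).
So -8·t + -104 = 2·8 = 16 ⇒ t = -15.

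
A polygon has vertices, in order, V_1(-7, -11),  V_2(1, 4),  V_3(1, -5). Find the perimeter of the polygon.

36

|V_1V_2| = √((8)² + (15)²) = √289 = 17
|V_2V_3| = √((0)² + (-9)²) = √81 = 9
|V_3V_1| = √((-8)² + (-6)²) = √100 = 10
Perimeter = 17 + 9 + 10 = 36.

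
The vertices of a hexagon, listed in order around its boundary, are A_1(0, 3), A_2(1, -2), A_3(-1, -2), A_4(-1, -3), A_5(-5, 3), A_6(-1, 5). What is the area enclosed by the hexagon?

Apply the surveyor's formula: 2A = Σ (x_i·y_{i+1} − x_{i+1}·y_i), indices taken mod 6.
Cross-terms: -3, -4, 1, -18, -22, -3  ⇒  Σ = -49
Area = |Σ|/2 = 24.5.

24.5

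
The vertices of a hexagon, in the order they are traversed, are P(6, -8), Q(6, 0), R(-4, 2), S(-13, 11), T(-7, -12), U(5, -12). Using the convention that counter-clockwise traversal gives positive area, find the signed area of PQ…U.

Cross-terms: 48, 12, -18, 233, 144, 32  ⇒  Σ = 451
Signed area = Σ/2 = 225.5 (positive ⇒ counter-clockwise traversal).

225.5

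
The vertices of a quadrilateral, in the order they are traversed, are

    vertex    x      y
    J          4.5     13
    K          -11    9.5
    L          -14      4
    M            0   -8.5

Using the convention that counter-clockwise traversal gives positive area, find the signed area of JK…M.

216

Apply the shoelace formula: 2A = Σ (x_i·y_{i+1} − x_{i+1}·y_i), indices taken mod 4.
J→K: (4.5)(9.5) − (-11)(13) = 185.75
K→L: (-11)(4) − (-14)(9.5) = 89
L→M: (-14)(-8.5) − (0)(4) = 119
M→J: (0)(13) − (4.5)(-8.5) = 38.25
Σ = 432
Signed area = Σ/2 = 216 (positive ⇒ counter-clockwise traversal).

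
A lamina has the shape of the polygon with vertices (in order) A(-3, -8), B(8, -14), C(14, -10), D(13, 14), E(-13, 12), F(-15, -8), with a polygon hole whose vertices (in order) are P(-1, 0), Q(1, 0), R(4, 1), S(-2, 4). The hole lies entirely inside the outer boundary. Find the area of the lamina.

621.5

Outer boundary:
Apply the shoelace formula: 2A = Σ (x_i·y_{i+1} − x_{i+1}·y_i), indices taken mod 6.
Σ = (106) + (116) + (326) + (338) + (284) + (96) = 1266
Area = |Σ|/2 = 633.
Hole:
Cross-terms: 0, 1, 18, 4  ⇒  Σ = 23
Area = |Σ|/2 = 11.5.
Net area = 633 − 11.5 = 621.5.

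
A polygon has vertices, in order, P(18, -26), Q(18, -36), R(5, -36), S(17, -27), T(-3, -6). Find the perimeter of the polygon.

|PQ| = √((0)² + (-10)²) = √100 = 10
|QR| = √((-13)² + (0)²) = √169 = 13
|RS| = √((12)² + (9)²) = √225 = 15
|ST| = √((-20)² + (21)²) = √841 = 29
|TP| = √((21)² + (-20)²) = √841 = 29
Perimeter = 10 + 13 + 15 + 29 + 29 = 96.

96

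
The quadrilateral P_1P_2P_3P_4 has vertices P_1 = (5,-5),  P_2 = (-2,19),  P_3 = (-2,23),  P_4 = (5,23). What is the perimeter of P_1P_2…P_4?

|P_1P_2| = √((-7)² + (24)²) = √625 = 25
|P_2P_3| = √((0)² + (4)²) = √16 = 4
|P_3P_4| = √((7)² + (0)²) = √49 = 7
|P_4P_1| = √((0)² + (-28)²) = √784 = 28
Perimeter = 25 + 4 + 7 + 28 = 64.

64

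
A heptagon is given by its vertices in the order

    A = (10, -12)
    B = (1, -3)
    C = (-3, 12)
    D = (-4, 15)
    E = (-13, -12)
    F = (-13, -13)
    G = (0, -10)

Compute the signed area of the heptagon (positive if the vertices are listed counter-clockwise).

Apply Gauss's area formula: 2A = Σ (x_i·y_{i+1} − x_{i+1}·y_i), indices taken mod 7.
Σ = (-18) + (3) + (3) + (243) + (13) + (130) + (100) = 474
Signed area = Σ/2 = 237 (positive ⇒ counter-clockwise traversal).

237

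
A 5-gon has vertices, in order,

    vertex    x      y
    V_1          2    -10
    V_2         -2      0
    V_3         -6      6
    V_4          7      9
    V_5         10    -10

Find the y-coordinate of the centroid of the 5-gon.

-28/69

Apply the shoelace formula. First the cross-terms c_i = x_i·y_{i+1} − x_{i+1}·y_i:
  -20, -12, -96, -160, -80  ⇒  2A = -368, A = -184.
Then Σ (y_i + y_{i+1})·c_i = 448, so ȳ = 448 / (6·(-184)) = -28/69.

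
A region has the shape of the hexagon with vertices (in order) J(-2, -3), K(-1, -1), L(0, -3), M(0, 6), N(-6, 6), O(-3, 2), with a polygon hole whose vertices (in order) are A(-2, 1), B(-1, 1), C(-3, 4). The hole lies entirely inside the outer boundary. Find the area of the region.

Outer boundary:
Cross-terms: -1, 3, 0, 36, 6, 13  ⇒  Σ = 57
Area = |Σ|/2 = 28.5.
Hole:
Σ = (-1) + (-1) + (5) = 3
Area = |Σ|/2 = 1.5.
Net area = 28.5 − 1.5 = 27.

27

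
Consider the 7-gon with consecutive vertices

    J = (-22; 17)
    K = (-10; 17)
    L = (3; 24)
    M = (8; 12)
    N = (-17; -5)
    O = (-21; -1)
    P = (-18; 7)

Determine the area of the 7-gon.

446

Cross-terms: -204, -291, -156, 164, -88, -165, -152  ⇒  Σ = -892
Area = |Σ|/2 = 446.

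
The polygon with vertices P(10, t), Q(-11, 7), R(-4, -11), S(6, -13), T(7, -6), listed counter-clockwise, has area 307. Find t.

9

Write out the shoelace sum; only the two edges meeting at P involve t:
2·Area = [(7·t − 10·(-6)) + (10·7 − (-11)·t)] + 322
       = 18·t + 452 = 614
⇒ t = 9.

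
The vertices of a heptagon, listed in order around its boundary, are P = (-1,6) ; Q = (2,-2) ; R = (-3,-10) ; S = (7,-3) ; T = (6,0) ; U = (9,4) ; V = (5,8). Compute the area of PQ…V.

Apply Gauss's area formula: 2A = Σ (x_i·y_{i+1} − x_{i+1}·y_i), indices taken mod 7.
P→Q: (-1)(-2) − (2)(6) = -10
Q→R: (2)(-10) − (-3)(-2) = -26
R→S: (-3)(-3) − (7)(-10) = 79
S→T: (7)(0) − (6)(-3) = 18
T→U: (6)(4) − (9)(0) = 24
U→V: (9)(8) − (5)(4) = 52
V→P: (5)(6) − (-1)(8) = 38
Σ = 175
Area = |Σ|/2 = 87.5.

87.5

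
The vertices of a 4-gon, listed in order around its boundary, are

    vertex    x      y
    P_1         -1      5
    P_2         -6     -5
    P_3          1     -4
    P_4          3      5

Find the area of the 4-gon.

Apply the shoelace (surveyor's) formula: 2A = Σ (x_i·y_{i+1} − x_{i+1}·y_i), indices taken mod 4.
Cross-terms: 35, 29, 17, 20  ⇒  Σ = 101
Area = |Σ|/2 = 50.5.

50.5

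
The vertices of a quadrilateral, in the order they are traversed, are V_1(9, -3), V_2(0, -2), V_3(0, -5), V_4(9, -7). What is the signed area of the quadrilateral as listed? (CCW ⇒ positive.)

31.5

Apply the surveyor's formula: 2A = Σ (x_i·y_{i+1} − x_{i+1}·y_i), indices taken mod 4.
Cross-terms: -18, 0, 45, 36  ⇒  Σ = 63
Signed area = Σ/2 = 31.5 (positive ⇒ counter-clockwise traversal).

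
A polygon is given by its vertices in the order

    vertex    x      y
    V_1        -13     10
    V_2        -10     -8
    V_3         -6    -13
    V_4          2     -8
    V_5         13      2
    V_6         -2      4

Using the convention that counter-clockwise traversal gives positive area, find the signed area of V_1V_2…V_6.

278

Apply the surveyor's formula: 2A = Σ (x_i·y_{i+1} − x_{i+1}·y_i), indices taken mod 6.
Σ = (204) + (82) + (74) + (108) + (56) + (32) = 556
Signed area = Σ/2 = 278 (positive ⇒ counter-clockwise traversal).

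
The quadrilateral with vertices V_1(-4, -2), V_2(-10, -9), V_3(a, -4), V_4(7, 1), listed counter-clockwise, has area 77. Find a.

8

The doubled signed area Σ (x_i y_{i+1} − x_{i+1} y_i) is linear in a.
With a=0 it equals 74; the coefficient of a is 10 (from the two edges through V_3).
So 10·a + 74 = 2·77 = 154 ⇒ a = 8.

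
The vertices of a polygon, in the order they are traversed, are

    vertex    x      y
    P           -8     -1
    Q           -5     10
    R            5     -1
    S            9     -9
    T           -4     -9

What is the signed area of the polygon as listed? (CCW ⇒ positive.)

Apply the surveyor's formula: 2A = Σ (x_i·y_{i+1} − x_{i+1}·y_i), indices taken mod 5.
Σ = (-85) + (-45) + (-36) + (-117) + (-68) = -351
Signed area = Σ/2 = -175.5 (negative ⇒ clockwise traversal).

-175.5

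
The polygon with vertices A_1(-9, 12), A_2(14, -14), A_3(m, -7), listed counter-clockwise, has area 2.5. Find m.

8

The doubled signed area Σ (x_i y_{i+1} − x_{i+1} y_i) is linear in m.
With m=0 it equals -203; the coefficient of m is 26 (from the two edges through A_3).
So 26·m + -203 = 2·2.5 = 5 ⇒ m = 8.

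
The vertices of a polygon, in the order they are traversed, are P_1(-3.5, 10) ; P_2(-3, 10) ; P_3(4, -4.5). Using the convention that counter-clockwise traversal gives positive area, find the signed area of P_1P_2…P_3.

Apply the shoelace formula: 2A = Σ (x_i·y_{i+1} − x_{i+1}·y_i), indices taken mod 3.
Σ = (-5) + (-26.5) + (24.25) = -7.25
Signed area = Σ/2 = -3.625 (negative ⇒ clockwise traversal).

-3.625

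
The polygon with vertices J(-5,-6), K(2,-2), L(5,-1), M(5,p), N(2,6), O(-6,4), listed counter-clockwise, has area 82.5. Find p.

0

Write out the shoelace sum; only the two edges meeting at M involve p:
2·Area = [(5·p − 5·(-1)) + (5·6 − 2·p)] + 130
       = 3·p + 165 = 165
⇒ p = 0.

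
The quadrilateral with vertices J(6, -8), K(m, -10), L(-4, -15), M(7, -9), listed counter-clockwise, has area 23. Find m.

-1

Write out the shoelace sum; only the two edges meeting at K involve m:
2·Area = [(6·(-10) − m·(-8)) + (m·(-15) − (-4)·(-10))] + 139
       = -7·m + 39 = 46
⇒ m = -1.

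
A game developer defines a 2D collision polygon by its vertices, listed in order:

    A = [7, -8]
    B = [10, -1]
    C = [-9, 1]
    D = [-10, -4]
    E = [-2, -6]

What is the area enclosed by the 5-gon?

Cross-terms: 73, 1, 46, 52, 58  ⇒  Σ = 230
Area = |Σ|/2 = 115.

115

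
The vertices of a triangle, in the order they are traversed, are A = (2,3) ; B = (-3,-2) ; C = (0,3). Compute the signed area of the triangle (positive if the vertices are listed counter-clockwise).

-5

Σ = (5) + (-9) + (-6) = -10
Signed area = Σ/2 = -5 (negative ⇒ clockwise traversal).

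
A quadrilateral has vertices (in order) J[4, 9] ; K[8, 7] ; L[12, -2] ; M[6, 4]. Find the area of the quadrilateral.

23

Apply the shoelace (surveyor's) formula: 2A = Σ (x_i·y_{i+1} − x_{i+1}·y_i), indices taken mod 4.
J→K: (4)(7) − (8)(9) = -44
K→L: (8)(-2) − (12)(7) = -100
L→M: (12)(4) − (6)(-2) = 60
M→J: (6)(9) − (4)(4) = 38
Σ = -46
Area = |Σ|/2 = 23.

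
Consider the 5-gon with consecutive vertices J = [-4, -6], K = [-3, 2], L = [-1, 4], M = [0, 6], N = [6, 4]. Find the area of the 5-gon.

49

J→K: (-4)(2) − (-3)(-6) = -26
K→L: (-3)(4) − (-1)(2) = -10
L→M: (-1)(6) − (0)(4) = -6
M→N: (0)(4) − (6)(6) = -36
N→J: (6)(-6) − (-4)(4) = -20
Σ = -98
Area = |Σ|/2 = 49.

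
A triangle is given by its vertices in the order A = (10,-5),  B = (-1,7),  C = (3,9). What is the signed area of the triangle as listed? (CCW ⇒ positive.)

-35

A→B: (10)(7) − (-1)(-5) = 65
B→C: (-1)(9) − (3)(7) = -30
C→A: (3)(-5) − (10)(9) = -105
Σ = -70
Signed area = Σ/2 = -35 (negative ⇒ clockwise traversal).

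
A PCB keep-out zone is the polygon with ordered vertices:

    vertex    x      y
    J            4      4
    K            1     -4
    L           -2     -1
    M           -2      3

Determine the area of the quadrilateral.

Apply the shoelace (surveyor's) formula: 2A = Σ (x_i·y_{i+1} − x_{i+1}·y_i), indices taken mod 4.
J→K: (4)(-4) − (1)(4) = -20
K→L: (1)(-1) − (-2)(-4) = -9
L→M: (-2)(3) − (-2)(-1) = -8
M→J: (-2)(4) − (4)(3) = -20
Σ = -57
Area = |Σ|/2 = 28.5.

28.5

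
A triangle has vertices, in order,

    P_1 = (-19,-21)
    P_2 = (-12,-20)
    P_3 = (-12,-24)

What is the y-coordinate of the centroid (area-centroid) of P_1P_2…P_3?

-65/3

Apply the surveyor's formula. First the cross-terms c_i = x_i·y_{i+1} − x_{i+1}·y_i:
  128, 48, -204  ⇒  2A = -28, A = -14.
Then Σ (y_i + y_{i+1})·c_i = 1820, so ȳ = 1820 / (6·(-14)) = -65/3.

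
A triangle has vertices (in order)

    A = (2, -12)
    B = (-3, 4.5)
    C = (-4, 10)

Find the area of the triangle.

5.5

Apply the shoelace formula: 2A = Σ (x_i·y_{i+1} − x_{i+1}·y_i), indices taken mod 3.
Σ = (-27) + (-12) + (28) = -11
Area = |Σ|/2 = 5.5.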